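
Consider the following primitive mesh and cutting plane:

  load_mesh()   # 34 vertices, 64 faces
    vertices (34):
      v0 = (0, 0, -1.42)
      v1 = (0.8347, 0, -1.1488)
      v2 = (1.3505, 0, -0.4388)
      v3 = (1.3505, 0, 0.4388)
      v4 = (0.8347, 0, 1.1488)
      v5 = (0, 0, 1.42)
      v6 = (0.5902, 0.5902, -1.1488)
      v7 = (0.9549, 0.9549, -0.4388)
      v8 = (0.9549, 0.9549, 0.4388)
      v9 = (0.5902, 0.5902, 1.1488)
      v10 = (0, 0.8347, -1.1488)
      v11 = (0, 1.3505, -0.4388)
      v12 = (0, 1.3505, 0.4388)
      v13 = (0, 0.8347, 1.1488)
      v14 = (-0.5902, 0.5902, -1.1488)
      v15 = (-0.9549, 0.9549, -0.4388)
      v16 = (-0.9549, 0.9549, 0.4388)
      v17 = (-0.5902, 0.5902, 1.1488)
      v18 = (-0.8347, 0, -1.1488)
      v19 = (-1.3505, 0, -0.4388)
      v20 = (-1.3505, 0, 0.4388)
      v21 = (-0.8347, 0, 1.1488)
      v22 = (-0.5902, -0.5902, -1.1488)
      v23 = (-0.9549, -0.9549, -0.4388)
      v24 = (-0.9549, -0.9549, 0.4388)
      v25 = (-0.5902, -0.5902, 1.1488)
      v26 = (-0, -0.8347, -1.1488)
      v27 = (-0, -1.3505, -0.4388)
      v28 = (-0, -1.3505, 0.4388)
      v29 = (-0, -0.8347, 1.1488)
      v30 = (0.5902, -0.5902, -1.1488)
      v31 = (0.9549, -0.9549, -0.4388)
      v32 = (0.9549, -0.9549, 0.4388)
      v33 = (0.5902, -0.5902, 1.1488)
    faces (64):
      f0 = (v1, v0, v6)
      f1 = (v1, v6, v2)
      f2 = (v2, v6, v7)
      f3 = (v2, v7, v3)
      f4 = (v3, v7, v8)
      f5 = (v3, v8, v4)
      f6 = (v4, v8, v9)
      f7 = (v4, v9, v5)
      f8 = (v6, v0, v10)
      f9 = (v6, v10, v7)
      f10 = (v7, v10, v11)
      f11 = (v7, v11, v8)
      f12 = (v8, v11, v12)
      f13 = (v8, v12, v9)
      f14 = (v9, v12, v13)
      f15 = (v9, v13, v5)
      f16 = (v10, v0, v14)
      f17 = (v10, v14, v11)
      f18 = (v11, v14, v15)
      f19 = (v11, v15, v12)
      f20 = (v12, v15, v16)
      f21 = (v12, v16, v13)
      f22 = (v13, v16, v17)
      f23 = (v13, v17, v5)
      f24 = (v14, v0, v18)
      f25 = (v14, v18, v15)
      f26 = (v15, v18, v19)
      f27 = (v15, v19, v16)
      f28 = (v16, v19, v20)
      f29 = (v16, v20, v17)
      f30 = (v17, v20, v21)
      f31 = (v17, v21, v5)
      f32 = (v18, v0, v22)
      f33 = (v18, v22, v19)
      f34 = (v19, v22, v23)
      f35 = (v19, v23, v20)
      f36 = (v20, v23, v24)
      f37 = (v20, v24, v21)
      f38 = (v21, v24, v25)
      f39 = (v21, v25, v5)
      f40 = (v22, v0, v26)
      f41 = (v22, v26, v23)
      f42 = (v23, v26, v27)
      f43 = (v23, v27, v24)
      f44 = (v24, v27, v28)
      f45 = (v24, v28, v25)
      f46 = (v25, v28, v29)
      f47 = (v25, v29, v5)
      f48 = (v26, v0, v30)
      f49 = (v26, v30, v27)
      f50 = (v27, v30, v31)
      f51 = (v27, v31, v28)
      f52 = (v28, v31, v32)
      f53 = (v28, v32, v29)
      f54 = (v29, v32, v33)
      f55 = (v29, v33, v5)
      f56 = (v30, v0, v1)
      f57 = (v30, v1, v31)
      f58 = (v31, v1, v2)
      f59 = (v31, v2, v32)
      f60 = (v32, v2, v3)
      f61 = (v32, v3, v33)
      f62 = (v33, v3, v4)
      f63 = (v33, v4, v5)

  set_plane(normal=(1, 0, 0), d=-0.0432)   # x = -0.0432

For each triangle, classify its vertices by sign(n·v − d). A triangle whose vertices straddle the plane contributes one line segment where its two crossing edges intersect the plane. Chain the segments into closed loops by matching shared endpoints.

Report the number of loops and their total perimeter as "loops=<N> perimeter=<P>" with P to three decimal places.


loops=1 perimeter=8.694

Straddling triangles (20 of 64):
  (v10,v0,v14) [++-] → (-0.0432, 0.0432, -1.40015)–(-0.0432, 0.816804, -1.1488)  len=0.8134
  (v10,v14,v11) [+-+] → (-0.0432, 0.816804, -1.1488)–(-0.0432, 1.29485, -0.490769)  len=0.8133
  (v11,v14,v15) [+--] → (-0.0432, 1.29485, -0.490769)–(-0.0432, 1.3326, -0.4388)  len=0.0642
  (v11,v15,v12) [+-+] → (-0.0432, 1.3326, -0.4388)–(-0.0432, 1.3326, 0.399097)  len=0.8379
  (v12,v15,v16) [+--] → (-0.0432, 1.3326, 0.399097)–(-0.0432, 1.3326, 0.4388)  len=0.0397
  (v12,v16,v13) [+-+] → (-0.0432, 1.3326, 0.4388)–(-0.0432, 0.840138, 1.11668)  len=0.8379
  (v13,v16,v17) [+--] → (-0.0432, 0.840138, 1.11668)–(-0.0432, 0.816804, 1.1488)  len=0.0397
  (v13,v17,v5) [+-+] → (-0.0432, 0.816804, 1.1488)–(-0.0432, 0.0432, 1.40015)  len=0.8134
  (v14,v0,v18) [-+-] → (-0.0432, 0.0432, -1.40015)–(-0.0432, 0, -1.40596)  len=0.0436
  (v17,v21,v5) [--+] → (-0.0432, 0, 1.40596)–(-0.0432, 0.0432, 1.40015)  len=0.0436
  (v18,v0,v22) [-+-] → (-0.0432, 0, -1.40596)–(-0.0432, -0.0432, -1.40015)  len=0.0436
  (v21,v25,v5) [--+] → (-0.0432, -0.0432, 1.40015)–(-0.0432, 0, 1.40596)  len=0.0436
  (v22,v0,v26) [-++] → (-0.0432, -0.0432, -1.40015)–(-0.0432, -0.816804, -1.1488)  len=0.8134
  (v22,v26,v23) [-+-] → (-0.0432, -0.816804, -1.1488)–(-0.0432, -0.840138, -1.11668)  len=0.0397
  (v23,v26,v27) [-++] → (-0.0432, -0.840138, -1.11668)–(-0.0432, -1.3326, -0.4388)  len=0.8379
  (v23,v27,v24) [-+-] → (-0.0432, -1.3326, -0.4388)–(-0.0432, -1.3326, -0.399097)  len=0.0397
  (v24,v27,v28) [-++] → (-0.0432, -1.3326, -0.399097)–(-0.0432, -1.3326, 0.4388)  len=0.8379
  (v24,v28,v25) [-+-] → (-0.0432, -1.3326, 0.4388)–(-0.0432, -1.29485, 0.490769)  len=0.0642
  (v25,v28,v29) [-++] → (-0.0432, -1.29485, 0.490769)–(-0.0432, -0.816804, 1.1488)  len=0.8133
  (v25,v29,v5) [-++] → (-0.0432, -0.816804, 1.1488)–(-0.0432, -0.0432, 1.40015)  len=0.8134

Chained into 1 loop(s):
  loop 1: 20 segments, perimeter = 8.6935
Total perimeter = 8.694


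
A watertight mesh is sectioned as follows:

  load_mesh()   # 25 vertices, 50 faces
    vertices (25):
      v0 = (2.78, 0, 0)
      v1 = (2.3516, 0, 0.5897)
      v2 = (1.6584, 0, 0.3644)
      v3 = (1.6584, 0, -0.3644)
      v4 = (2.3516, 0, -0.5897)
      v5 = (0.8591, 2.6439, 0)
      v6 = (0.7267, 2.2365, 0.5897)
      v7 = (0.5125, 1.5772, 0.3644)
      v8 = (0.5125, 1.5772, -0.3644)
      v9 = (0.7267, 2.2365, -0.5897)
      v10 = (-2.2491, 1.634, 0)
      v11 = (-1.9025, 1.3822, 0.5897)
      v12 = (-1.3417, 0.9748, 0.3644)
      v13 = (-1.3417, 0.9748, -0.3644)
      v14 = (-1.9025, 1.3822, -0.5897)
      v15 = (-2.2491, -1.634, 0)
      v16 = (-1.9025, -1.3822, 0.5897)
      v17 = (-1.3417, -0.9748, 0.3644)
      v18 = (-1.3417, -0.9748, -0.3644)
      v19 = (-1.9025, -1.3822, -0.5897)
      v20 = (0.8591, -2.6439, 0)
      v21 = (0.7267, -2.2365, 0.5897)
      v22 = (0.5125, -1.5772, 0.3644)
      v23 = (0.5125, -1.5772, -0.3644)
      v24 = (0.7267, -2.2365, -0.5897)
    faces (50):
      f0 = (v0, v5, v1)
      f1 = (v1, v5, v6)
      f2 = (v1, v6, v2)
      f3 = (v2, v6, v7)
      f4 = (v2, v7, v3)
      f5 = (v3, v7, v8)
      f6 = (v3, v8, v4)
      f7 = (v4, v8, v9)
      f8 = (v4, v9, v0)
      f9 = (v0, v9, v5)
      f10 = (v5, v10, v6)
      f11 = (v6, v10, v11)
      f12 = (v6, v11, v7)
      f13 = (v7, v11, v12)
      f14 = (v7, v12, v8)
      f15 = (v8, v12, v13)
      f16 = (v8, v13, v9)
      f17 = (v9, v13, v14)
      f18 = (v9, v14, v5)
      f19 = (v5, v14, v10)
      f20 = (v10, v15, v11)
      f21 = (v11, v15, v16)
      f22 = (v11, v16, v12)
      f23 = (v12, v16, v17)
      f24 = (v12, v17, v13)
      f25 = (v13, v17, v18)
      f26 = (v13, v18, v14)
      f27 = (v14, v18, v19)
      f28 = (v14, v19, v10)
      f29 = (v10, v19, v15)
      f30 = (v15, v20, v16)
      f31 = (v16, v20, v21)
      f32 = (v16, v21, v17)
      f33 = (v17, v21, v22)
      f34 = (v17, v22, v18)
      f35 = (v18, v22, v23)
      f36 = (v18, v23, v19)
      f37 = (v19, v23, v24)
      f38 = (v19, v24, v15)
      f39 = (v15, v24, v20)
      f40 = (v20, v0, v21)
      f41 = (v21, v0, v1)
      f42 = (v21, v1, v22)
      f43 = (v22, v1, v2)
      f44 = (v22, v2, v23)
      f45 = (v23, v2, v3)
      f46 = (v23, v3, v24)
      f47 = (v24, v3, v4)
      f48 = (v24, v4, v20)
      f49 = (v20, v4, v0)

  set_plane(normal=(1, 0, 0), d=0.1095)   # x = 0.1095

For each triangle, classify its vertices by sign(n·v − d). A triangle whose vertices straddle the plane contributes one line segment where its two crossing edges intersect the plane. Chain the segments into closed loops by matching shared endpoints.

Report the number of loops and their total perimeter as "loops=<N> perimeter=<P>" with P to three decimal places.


Straddling triangles (20 of 50):
  (v5,v10,v6) [+-+] → (0.1095, 2.40034, 0)–(0.1095, 2.11154, 0.467392)  len=0.5494
  (v6,v10,v11) [+--] → (0.1095, 2.11154, 0.467392)–(0.1095, 2.03595, 0.5897)  len=0.1438
  (v6,v11,v7) [+-+] → (0.1095, 2.03595, 0.5897)–(0.1095, 1.54466, 0.401997)  len=0.5259
  (v7,v11,v12) [+--] → (0.1095, 1.54466, 0.401997)–(0.1095, 1.44627, 0.3644)  len=0.1053
  (v7,v12,v8) [+-+] → (0.1095, 1.44627, 0.3644)–(0.1095, 1.44627, -0.205999)  len=0.5704
  (v8,v12,v13) [+--] → (0.1095, 1.44627, -0.205999)–(0.1095, 1.44627, -0.3644)  len=0.1584
  (v8,v13,v9) [+-+] → (0.1095, 1.44627, -0.3644)–(0.1095, 1.86002, -0.522472)  len=0.4429
  (v9,v13,v14) [+--] → (0.1095, 1.86002, -0.522472)–(0.1095, 2.03595, -0.5897)  len=0.1883
  (v9,v14,v5) [+-+] → (0.1095, 2.03595, -0.5897)–(0.1095, 2.30143, -0.160066)  len=0.5050
  (v5,v14,v10) [+--] → (0.1095, 2.30143, -0.160066)–(0.1095, 2.40034, 0)  len=0.1882
  (v15,v20,v16) [-+-] → (0.1095, -2.40034, 0)–(0.1095, -2.30143, 0.160066)  len=0.1882
  (v16,v20,v21) [-++] → (0.1095, -2.30143, 0.160066)–(0.1095, -2.03595, 0.5897)  len=0.5050
  (v16,v21,v17) [-+-] → (0.1095, -2.03595, 0.5897)–(0.1095, -1.86002, 0.522472)  len=0.1883
  (v17,v21,v22) [-++] → (0.1095, -1.86002, 0.522472)–(0.1095, -1.44627, 0.3644)  len=0.4429
  (v17,v22,v18) [-+-] → (0.1095, -1.44627, 0.3644)–(0.1095, -1.44627, 0.205999)  len=0.1584
  (v18,v22,v23) [-++] → (0.1095, -1.44627, 0.205999)–(0.1095, -1.44627, -0.3644)  len=0.5704
  (v18,v23,v19) [-+-] → (0.1095, -1.44627, -0.3644)–(0.1095, -1.54466, -0.401997)  len=0.1053
  (v19,v23,v24) [-++] → (0.1095, -1.54466, -0.401997)–(0.1095, -2.03595, -0.5897)  len=0.5259
  (v19,v24,v15) [-+-] → (0.1095, -2.03595, -0.5897)–(0.1095, -2.11154, -0.467392)  len=0.1438
  (v15,v24,v20) [-++] → (0.1095, -2.11154, -0.467392)–(0.1095, -2.40034, 0)  len=0.5494

Chained into 2 loop(s):
  loop 1: 10 segments, perimeter = 3.3777
  loop 2: 10 segments, perimeter = 3.3777
Total perimeter = 6.755

loops=2 perimeter=6.755


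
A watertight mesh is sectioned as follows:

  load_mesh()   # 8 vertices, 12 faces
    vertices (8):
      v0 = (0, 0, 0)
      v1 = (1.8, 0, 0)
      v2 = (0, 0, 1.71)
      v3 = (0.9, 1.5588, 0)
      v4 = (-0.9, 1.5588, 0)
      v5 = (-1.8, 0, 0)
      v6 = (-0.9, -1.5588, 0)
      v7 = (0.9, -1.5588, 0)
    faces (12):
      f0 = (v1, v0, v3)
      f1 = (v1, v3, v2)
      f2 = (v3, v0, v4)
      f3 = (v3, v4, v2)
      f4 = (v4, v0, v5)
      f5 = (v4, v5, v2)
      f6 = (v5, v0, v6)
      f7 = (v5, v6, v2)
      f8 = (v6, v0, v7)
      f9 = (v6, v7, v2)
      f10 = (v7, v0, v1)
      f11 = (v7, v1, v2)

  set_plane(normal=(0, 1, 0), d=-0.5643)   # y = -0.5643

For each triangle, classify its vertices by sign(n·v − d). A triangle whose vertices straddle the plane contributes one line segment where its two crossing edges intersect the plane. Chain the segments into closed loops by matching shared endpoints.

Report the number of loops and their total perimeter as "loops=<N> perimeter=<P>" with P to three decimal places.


loops=1 perimeter=6.768

Straddling triangles (6 of 12):
  (v5,v0,v6) [++-] → (-0.325808, -0.5643, 0)–(-1.47419, -0.5643, 0)  len=1.1484
  (v5,v6,v2) [+-+] → (-1.47419, -0.5643, 0)–(-0.325808, -0.5643, 1.09096)  len=1.5840
  (v6,v0,v7) [-+-] → (-0.325808, -0.5643, 0)–(0.325808, -0.5643, 0)  len=0.6516
  (v6,v7,v2) [--+] → (0.325808, -0.5643, 1.09096)–(-0.325808, -0.5643, 1.09096)  len=0.6516
  (v7,v0,v1) [-++] → (0.325808, -0.5643, 0)–(1.47419, -0.5643, 0)  len=1.1484
  (v7,v1,v2) [-++] → (1.47419, -0.5643, 0)–(0.325808, -0.5643, 1.09096)  len=1.5840

Chained into 1 loop(s):
  loop 1: 6 segments, perimeter = 6.7680
Total perimeter = 6.768


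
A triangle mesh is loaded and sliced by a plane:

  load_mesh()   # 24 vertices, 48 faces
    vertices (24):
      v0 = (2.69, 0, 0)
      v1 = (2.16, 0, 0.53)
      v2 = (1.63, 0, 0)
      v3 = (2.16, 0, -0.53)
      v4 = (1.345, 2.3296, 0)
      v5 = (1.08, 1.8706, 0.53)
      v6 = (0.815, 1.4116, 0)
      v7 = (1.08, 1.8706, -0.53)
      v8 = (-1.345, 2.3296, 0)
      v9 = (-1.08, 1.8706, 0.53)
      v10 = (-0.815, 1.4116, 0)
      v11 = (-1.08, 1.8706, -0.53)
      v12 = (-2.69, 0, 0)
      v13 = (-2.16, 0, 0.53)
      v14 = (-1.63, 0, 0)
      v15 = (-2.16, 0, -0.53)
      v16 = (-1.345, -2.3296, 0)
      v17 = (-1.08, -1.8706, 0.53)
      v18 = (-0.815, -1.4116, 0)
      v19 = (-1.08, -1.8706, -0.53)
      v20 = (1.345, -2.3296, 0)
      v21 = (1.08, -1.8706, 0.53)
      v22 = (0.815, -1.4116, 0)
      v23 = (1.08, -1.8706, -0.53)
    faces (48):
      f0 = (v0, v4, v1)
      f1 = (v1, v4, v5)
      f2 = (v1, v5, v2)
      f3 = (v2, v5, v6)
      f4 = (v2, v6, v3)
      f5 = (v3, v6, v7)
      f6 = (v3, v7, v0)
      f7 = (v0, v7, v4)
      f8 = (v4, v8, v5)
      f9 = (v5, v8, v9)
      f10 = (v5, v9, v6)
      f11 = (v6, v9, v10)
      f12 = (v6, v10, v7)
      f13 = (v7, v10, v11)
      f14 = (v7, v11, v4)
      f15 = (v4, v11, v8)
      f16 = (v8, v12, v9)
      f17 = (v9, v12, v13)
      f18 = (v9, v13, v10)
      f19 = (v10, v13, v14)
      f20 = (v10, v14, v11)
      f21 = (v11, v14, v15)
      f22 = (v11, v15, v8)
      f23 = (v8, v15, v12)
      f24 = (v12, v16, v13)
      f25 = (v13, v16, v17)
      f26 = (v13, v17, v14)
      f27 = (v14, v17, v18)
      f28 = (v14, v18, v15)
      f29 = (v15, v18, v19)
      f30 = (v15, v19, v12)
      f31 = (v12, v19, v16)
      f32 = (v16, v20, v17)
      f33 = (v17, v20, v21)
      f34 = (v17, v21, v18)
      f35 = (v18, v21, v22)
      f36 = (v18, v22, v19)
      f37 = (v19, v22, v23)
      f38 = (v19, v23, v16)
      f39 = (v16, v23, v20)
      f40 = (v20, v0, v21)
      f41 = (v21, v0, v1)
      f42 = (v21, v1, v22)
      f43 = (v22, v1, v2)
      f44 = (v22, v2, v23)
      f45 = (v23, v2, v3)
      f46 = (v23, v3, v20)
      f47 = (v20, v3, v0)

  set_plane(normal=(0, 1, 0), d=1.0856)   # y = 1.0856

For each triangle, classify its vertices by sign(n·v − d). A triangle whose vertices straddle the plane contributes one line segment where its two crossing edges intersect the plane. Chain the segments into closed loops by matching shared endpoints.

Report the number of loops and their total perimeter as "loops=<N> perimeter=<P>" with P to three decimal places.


Straddling triangles (16 of 48):
  (v0,v4,v1) [-+-] → (2.06323, 1.0856, 0)–(1.78021, 1.0856, 0.283019)  len=0.4002
  (v1,v4,v5) [-++] → (1.78021, 1.0856, 0.283019)–(1.53322, 1.0856, 0.53)  len=0.3493
  (v1,v5,v2) [-+-] → (1.53322, 1.0856, 0.53)–(1.31081, 1.0856, 0.307585)  len=0.3145
  (v2,v5,v6) [-++] → (1.31081, 1.0856, 0.307585)–(1.00322, 1.0856, 0)  len=0.4350
  (v2,v6,v3) [-+-] → (1.00322, 1.0856, 0)–(1.12562, 1.0856, -0.1224)  len=0.1731
  (v3,v6,v7) [-++] → (1.12562, 1.0856, -0.1224)–(1.53322, 1.0856, -0.53)  len=0.5764
  (v3,v7,v0) [-+-] → (1.53322, 1.0856, -0.53)–(1.75564, 1.0856, -0.307585)  len=0.3145
  (v0,v7,v4) [-++] → (1.75564, 1.0856, -0.307585)–(2.06323, 1.0856, 0)  len=0.4350
  (v8,v12,v9) [+-+] → (-2.06323, 1.0856, 0)–(-1.75564, 1.0856, 0.307585)  len=0.4350
  (v9,v12,v13) [+--] → (-1.75564, 1.0856, 0.307585)–(-1.53322, 1.0856, 0.53)  len=0.3145
  (v9,v13,v10) [+-+] → (-1.53322, 1.0856, 0.53)–(-1.12562, 1.0856, 0.1224)  len=0.5764
  (v10,v13,v14) [+--] → (-1.12562, 1.0856, 0.1224)–(-1.00322, 1.0856, 0)  len=0.1731
  (v10,v14,v11) [+-+] → (-1.00322, 1.0856, 0)–(-1.31081, 1.0856, -0.307585)  len=0.4350
  (v11,v14,v15) [+--] → (-1.31081, 1.0856, -0.307585)–(-1.53322, 1.0856, -0.53)  len=0.3145
  (v11,v15,v8) [+-+] → (-1.53322, 1.0856, -0.53)–(-1.78021, 1.0856, -0.283019)  len=0.3493
  (v8,v15,v12) [+--] → (-1.78021, 1.0856, -0.283019)–(-2.06323, 1.0856, 0)  len=0.4002

Chained into 2 loop(s):
  loop 1: 8 segments, perimeter = 2.9981
  loop 2: 8 segments, perimeter = 2.9981
Total perimeter = 5.996

loops=2 perimeter=5.996


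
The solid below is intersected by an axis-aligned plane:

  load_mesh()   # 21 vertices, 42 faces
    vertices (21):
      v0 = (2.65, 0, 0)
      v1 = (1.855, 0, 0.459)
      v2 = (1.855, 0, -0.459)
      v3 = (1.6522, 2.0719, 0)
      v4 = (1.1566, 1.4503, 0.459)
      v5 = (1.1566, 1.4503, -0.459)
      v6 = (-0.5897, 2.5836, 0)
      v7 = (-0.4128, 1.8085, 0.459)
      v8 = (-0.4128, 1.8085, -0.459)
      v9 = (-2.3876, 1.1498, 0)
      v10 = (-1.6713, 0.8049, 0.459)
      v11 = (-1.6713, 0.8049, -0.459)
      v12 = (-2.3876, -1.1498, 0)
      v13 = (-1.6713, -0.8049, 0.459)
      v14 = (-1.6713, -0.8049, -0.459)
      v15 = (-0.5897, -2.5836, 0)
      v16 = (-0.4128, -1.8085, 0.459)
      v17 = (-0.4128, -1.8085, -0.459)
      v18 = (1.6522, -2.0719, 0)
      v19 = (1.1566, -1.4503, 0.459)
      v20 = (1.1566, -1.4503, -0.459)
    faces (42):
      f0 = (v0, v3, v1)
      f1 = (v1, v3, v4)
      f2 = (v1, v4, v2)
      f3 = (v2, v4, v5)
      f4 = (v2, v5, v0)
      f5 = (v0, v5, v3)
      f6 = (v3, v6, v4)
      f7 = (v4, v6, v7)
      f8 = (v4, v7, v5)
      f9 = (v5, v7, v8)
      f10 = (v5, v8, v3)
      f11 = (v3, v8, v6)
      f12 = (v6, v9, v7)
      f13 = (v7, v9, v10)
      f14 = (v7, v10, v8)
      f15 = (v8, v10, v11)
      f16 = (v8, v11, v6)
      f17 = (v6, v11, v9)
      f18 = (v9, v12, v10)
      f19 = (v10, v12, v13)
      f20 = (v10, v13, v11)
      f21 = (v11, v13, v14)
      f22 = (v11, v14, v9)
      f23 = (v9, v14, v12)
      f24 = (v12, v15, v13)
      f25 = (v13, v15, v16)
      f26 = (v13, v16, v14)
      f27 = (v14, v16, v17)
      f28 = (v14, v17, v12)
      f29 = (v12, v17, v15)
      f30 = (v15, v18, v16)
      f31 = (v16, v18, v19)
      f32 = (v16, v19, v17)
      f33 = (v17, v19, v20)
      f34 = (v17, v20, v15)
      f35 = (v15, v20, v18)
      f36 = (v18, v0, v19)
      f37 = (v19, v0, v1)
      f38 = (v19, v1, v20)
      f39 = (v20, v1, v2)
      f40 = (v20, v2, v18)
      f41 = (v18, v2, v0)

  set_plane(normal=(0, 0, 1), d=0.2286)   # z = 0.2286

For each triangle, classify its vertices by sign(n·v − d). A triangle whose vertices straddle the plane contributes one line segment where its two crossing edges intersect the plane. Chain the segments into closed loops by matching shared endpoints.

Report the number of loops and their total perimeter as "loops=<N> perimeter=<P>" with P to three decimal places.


Straddling triangles (28 of 42):
  (v0,v3,v1) [--+] → (1.7532, 1.04001, 0.2286)–(2.25406, 0, 0.2286)  len=1.1543
  (v1,v3,v4) [+-+] → (1.7532, 1.04001, 0.2286)–(1.40537, 1.76232, 0.2286)  len=0.8017
  (v1,v4,v2) [++-] → (1.33188, 1.0863, 0.2286)–(1.855, 0, 0.2286)  len=1.2057
  (v2,v4,v5) [-+-] → (1.33188, 1.0863, 0.2286)–(1.1566, 1.4503, 0.2286)  len=0.4040
  (v3,v6,v4) [--+] → (0.280026, 2.01917, 0.2286)–(1.40537, 1.76232, 0.2286)  len=1.1543
  (v4,v6,v7) [+-+] → (0.280026, 2.01917, 0.2286)–(-0.501597, 2.19757, 0.2286)  len=0.8017
  (v4,v7,v5) [++-] → (-0.0189114, 1.7186, 0.2286)–(1.1566, 1.4503, 0.2286)  len=1.2057
  (v5,v7,v8) [-+-] → (-0.0189114, 1.7186, 0.2286)–(-0.4128, 1.8085, 0.2286)  len=0.4040
  (v6,v9,v7) [--+] → (-1.40407, 1.47786, 0.2286)–(-0.501597, 2.19757, 0.2286)  len=1.1543
  (v7,v9,v10) [+-+] → (-1.40407, 1.47786, 0.2286)–(-2.03085, 0.978026, 0.2286)  len=0.8017
  (v7,v10,v8) [++-] → (-1.35544, 1.05678, 0.2286)–(-0.4128, 1.8085, 0.2286)  len=1.2057
  (v8,v10,v11) [-+-] → (-1.35544, 1.05678, 0.2286)–(-1.6713, 0.8049, 0.2286)  len=0.4040
  (v9,v12,v10) [--+] → (-2.03085, -0.176283, 0.2286)–(-2.03085, 0.978026, 0.2286)  len=1.1543
  (v10,v12,v13) [+-+] → (-2.03085, -0.176283, 0.2286)–(-2.03085, -0.978026, 0.2286)  len=0.8017
  (v10,v13,v11) [++-] → (-1.6713, -0.400872, 0.2286)–(-1.6713, 0.8049, 0.2286)  len=1.2058
  (v11,v13,v14) [-+-] → (-1.6713, -0.400872, 0.2286)–(-1.6713, -0.8049, 0.2286)  len=0.4040
  (v12,v15,v13) [--+] → (-1.12838, -1.69774, 0.2286)–(-2.03085, -0.978026, 0.2286)  len=1.1543
  (v13,v15,v16) [+-+] → (-1.12838, -1.69774, 0.2286)–(-0.501597, -2.19757, 0.2286)  len=0.8017
  (v13,v16,v14) [++-] → (-0.728659, -1.55662, 0.2286)–(-1.6713, -0.8049, 0.2286)  len=1.2057
  (v14,v16,v17) [-+-] → (-0.728659, -1.55662, 0.2286)–(-0.4128, -1.8085, 0.2286)  len=0.4040
  (v15,v18,v16) [--+] → (0.623749, -1.94072, 0.2286)–(-0.501597, -2.19757, 0.2286)  len=1.1543
  (v16,v18,v19) [+-+] → (0.623749, -1.94072, 0.2286)–(1.40537, -1.76232, 0.2286)  len=0.8017
  (v16,v19,v17) [++-] → (0.762711, -1.5402, 0.2286)–(-0.4128, -1.8085, 0.2286)  len=1.2057
  (v17,v19,v20) [-+-] → (0.762711, -1.5402, 0.2286)–(1.1566, -1.4503, 0.2286)  len=0.4040
  (v18,v0,v19) [--+] → (1.90623, -0.722306, 0.2286)–(1.40537, -1.76232, 0.2286)  len=1.1543
  (v19,v0,v1) [+-+] → (1.90623, -0.722306, 0.2286)–(2.25406, 0, 0.2286)  len=0.8017
  (v19,v1,v20) [++-] → (1.67972, -0.363997, 0.2286)–(1.1566, -1.4503, 0.2286)  len=1.2057
  (v20,v1,v2) [-+-] → (1.67972, -0.363997, 0.2286)–(1.855, 0, 0.2286)  len=0.4040

Chained into 2 loop(s):
  loop 1: 14 segments, perimeter = 13.6921
  loop 2: 14 segments, perimeter = 11.2681
Total perimeter = 24.960

loops=2 perimeter=24.960


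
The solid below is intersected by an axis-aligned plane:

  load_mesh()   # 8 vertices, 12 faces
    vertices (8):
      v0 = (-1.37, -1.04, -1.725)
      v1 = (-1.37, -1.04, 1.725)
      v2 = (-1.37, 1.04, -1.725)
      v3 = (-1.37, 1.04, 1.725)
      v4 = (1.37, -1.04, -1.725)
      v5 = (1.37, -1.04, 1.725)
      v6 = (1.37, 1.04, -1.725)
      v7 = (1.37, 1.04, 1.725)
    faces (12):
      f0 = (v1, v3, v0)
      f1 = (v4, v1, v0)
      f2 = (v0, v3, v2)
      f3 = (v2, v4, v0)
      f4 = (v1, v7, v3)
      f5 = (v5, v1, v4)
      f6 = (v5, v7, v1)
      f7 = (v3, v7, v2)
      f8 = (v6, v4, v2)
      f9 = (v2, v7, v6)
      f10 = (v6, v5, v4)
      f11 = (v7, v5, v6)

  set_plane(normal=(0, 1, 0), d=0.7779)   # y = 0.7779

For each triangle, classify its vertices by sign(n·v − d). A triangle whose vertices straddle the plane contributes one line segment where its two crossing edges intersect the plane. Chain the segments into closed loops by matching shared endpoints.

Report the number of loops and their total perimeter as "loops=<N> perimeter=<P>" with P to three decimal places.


Straddling triangles (8 of 12):
  (v1,v3,v0) [-+-] → (-1.37, 0.7779, 1.725)–(-1.37, 0.7779, 1.29027)  len=0.4347
  (v0,v3,v2) [-++] → (-1.37, 0.7779, 1.29027)–(-1.37, 0.7779, -1.725)  len=3.0153
  (v2,v4,v0) [+--] → (-1.02473, 0.7779, -1.725)–(-1.37, 0.7779, -1.725)  len=0.3453
  (v1,v7,v3) [-++] → (1.02473, 0.7779, 1.725)–(-1.37, 0.7779, 1.725)  len=2.3947
  (v5,v7,v1) [-+-] → (1.37, 0.7779, 1.725)–(1.02473, 0.7779, 1.725)  len=0.3453
  (v6,v4,v2) [+-+] → (1.37, 0.7779, -1.725)–(-1.02473, 0.7779, -1.725)  len=2.3947
  (v6,v5,v4) [+--] → (1.37, 0.7779, -1.29027)–(1.37, 0.7779, -1.725)  len=0.4347
  (v7,v5,v6) [+-+] → (1.37, 0.7779, 1.725)–(1.37, 0.7779, -1.29027)  len=3.0153

Chained into 1 loop(s):
  loop 1: 8 segments, perimeter = 12.3800
Total perimeter = 12.380

loops=1 perimeter=12.380


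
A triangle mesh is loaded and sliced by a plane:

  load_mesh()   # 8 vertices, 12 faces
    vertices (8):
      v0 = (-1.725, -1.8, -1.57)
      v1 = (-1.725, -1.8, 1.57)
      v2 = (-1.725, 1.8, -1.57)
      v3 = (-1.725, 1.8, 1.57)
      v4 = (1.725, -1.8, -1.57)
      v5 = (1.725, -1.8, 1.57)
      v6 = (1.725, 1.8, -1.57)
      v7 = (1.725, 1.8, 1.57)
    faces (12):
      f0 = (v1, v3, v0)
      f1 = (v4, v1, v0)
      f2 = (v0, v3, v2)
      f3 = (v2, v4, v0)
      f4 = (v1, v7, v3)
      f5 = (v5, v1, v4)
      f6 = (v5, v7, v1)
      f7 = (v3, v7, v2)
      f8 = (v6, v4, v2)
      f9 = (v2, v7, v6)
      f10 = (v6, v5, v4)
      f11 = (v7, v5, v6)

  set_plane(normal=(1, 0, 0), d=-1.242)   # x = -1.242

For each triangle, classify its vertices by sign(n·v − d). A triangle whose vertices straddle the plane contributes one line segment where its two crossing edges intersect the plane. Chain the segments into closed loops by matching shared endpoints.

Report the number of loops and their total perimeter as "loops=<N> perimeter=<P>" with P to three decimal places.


loops=1 perimeter=13.480

Straddling triangles (8 of 12):
  (v4,v1,v0) [+--] → (-1.242, -1.8, 1.1304)–(-1.242, -1.8, -1.57)  len=2.7004
  (v2,v4,v0) [-+-] → (-1.242, 1.296, -1.57)–(-1.242, -1.8, -1.57)  len=3.0960
  (v1,v7,v3) [-+-] → (-1.242, -1.296, 1.57)–(-1.242, 1.8, 1.57)  len=3.0960
  (v5,v1,v4) [+-+] → (-1.242, -1.8, 1.57)–(-1.242, -1.8, 1.1304)  len=0.4396
  (v5,v7,v1) [++-] → (-1.242, -1.296, 1.57)–(-1.242, -1.8, 1.57)  len=0.5040
  (v3,v7,v2) [-+-] → (-1.242, 1.8, 1.57)–(-1.242, 1.8, -1.1304)  len=2.7004
  (v6,v4,v2) [++-] → (-1.242, 1.296, -1.57)–(-1.242, 1.8, -1.57)  len=0.5040
  (v2,v7,v6) [-++] → (-1.242, 1.8, -1.1304)–(-1.242, 1.8, -1.57)  len=0.4396

Chained into 1 loop(s):
  loop 1: 8 segments, perimeter = 13.4800
Total perimeter = 13.480


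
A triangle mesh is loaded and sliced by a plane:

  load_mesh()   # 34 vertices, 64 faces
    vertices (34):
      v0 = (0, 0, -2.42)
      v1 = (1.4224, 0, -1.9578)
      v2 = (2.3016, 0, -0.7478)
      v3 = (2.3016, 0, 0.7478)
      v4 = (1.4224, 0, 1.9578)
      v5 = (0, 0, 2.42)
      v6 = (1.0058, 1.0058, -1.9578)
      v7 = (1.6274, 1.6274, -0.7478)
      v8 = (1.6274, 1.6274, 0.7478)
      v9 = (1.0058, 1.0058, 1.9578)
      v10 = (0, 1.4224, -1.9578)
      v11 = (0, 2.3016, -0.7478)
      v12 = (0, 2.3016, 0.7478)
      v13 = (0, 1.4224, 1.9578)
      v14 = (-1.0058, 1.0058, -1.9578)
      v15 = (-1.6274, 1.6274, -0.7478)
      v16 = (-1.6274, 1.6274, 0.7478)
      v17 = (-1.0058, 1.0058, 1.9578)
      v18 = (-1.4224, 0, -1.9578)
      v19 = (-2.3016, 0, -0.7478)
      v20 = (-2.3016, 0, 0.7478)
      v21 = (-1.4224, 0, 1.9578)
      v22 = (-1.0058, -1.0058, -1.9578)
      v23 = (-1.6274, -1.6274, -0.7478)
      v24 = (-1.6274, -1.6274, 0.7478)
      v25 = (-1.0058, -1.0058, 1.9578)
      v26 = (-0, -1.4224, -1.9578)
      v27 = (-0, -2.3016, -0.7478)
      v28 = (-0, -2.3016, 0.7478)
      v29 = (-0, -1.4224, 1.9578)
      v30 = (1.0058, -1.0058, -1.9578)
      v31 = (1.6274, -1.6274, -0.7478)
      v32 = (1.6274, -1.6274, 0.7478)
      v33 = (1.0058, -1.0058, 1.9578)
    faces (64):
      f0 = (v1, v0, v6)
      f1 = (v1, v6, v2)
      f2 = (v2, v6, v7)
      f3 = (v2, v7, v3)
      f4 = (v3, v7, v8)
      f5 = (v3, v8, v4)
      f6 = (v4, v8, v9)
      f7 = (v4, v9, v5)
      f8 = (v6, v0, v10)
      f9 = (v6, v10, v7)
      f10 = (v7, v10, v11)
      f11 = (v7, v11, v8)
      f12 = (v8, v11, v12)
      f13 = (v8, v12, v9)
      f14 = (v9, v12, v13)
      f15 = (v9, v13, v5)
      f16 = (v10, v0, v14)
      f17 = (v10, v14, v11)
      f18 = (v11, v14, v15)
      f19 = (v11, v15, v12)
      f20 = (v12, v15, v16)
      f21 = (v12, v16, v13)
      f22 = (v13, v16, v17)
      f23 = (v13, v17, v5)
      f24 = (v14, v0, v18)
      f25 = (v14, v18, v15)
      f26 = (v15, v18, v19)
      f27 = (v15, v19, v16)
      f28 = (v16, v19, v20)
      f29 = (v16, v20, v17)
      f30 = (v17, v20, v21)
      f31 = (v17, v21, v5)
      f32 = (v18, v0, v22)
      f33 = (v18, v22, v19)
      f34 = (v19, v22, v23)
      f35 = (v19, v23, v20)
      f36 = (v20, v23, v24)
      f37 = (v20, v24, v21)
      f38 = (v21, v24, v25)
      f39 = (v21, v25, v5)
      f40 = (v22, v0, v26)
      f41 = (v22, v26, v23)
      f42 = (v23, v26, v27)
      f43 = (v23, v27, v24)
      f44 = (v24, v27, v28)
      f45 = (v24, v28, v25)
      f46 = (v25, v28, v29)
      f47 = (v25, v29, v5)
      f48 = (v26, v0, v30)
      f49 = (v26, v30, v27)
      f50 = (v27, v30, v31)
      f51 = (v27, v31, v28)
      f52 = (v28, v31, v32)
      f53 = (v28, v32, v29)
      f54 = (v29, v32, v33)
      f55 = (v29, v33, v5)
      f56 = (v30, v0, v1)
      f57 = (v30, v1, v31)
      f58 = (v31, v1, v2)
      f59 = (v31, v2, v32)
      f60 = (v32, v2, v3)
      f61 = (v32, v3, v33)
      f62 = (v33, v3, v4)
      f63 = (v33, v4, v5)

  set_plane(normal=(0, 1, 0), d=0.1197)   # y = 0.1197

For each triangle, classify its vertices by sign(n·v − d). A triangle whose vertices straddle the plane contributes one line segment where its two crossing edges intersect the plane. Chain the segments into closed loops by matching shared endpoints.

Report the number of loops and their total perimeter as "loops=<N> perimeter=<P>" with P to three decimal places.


loops=1 perimeter=14.728

Straddling triangles (20 of 64):
  (v1,v0,v6) [--+] → (0.1197, 0.1197, -2.36499)–(1.37282, 0.1197, -1.9578)  len=1.3176
  (v1,v6,v2) [-+-] → (1.37282, 0.1197, -1.9578)–(2.14739, 0.1197, -0.891802)  len=1.3177
  (v2,v6,v7) [-++] → (2.14739, 0.1197, -0.891802)–(2.25201, 0.1197, -0.7478)  len=0.1780
  (v2,v7,v3) [-+-] → (2.25201, 0.1197, -0.7478)–(2.25201, 0.1197, 0.637794)  len=1.3856
  (v3,v7,v8) [-++] → (2.25201, 0.1197, 0.637794)–(2.25201, 0.1197, 0.7478)  len=0.1100
  (v3,v8,v4) [-+-] → (2.25201, 0.1197, 0.7478)–(1.43748, 0.1197, 1.8688)  len=1.3857
  (v4,v8,v9) [-++] → (1.43748, 0.1197, 1.8688)–(1.37282, 0.1197, 1.9578)  len=0.1100
  (v4,v9,v5) [-+-] → (1.37282, 0.1197, 1.9578)–(0.1197, 0.1197, 2.36499)  len=1.3176
  (v6,v0,v10) [+-+] → (0.1197, 0.1197, -2.36499)–(0, 0.1197, -2.3811)  len=0.1208
  (v9,v13,v5) [++-] → (0, 0.1197, 2.3811)–(0.1197, 0.1197, 2.36499)  len=0.1208
  (v10,v0,v14) [+-+] → (0, 0.1197, -2.3811)–(-0.1197, 0.1197, -2.36499)  len=0.1208
  (v13,v17,v5) [++-] → (-0.1197, 0.1197, 2.36499)–(0, 0.1197, 2.3811)  len=0.1208
  (v14,v0,v18) [+--] → (-0.1197, 0.1197, -2.36499)–(-1.37282, 0.1197, -1.9578)  len=1.3176
  (v14,v18,v15) [+-+] → (-1.37282, 0.1197, -1.9578)–(-1.43748, 0.1197, -1.8688)  len=0.1100
  (v15,v18,v19) [+--] → (-1.43748, 0.1197, -1.8688)–(-2.25201, 0.1197, -0.7478)  len=1.3857
  (v15,v19,v16) [+-+] → (-2.25201, 0.1197, -0.7478)–(-2.25201, 0.1197, -0.637794)  len=0.1100
  (v16,v19,v20) [+--] → (-2.25201, 0.1197, -0.637794)–(-2.25201, 0.1197, 0.7478)  len=1.3856
  (v16,v20,v17) [+-+] → (-2.25201, 0.1197, 0.7478)–(-2.14739, 0.1197, 0.891802)  len=0.1780
  (v17,v20,v21) [+--] → (-2.14739, 0.1197, 0.891802)–(-1.37282, 0.1197, 1.9578)  len=1.3177
  (v17,v21,v5) [+--] → (-1.37282, 0.1197, 1.9578)–(-0.1197, 0.1197, 2.36499)  len=1.3176

Chained into 1 loop(s):
  loop 1: 20 segments, perimeter = 14.7275
Total perimeter = 14.728


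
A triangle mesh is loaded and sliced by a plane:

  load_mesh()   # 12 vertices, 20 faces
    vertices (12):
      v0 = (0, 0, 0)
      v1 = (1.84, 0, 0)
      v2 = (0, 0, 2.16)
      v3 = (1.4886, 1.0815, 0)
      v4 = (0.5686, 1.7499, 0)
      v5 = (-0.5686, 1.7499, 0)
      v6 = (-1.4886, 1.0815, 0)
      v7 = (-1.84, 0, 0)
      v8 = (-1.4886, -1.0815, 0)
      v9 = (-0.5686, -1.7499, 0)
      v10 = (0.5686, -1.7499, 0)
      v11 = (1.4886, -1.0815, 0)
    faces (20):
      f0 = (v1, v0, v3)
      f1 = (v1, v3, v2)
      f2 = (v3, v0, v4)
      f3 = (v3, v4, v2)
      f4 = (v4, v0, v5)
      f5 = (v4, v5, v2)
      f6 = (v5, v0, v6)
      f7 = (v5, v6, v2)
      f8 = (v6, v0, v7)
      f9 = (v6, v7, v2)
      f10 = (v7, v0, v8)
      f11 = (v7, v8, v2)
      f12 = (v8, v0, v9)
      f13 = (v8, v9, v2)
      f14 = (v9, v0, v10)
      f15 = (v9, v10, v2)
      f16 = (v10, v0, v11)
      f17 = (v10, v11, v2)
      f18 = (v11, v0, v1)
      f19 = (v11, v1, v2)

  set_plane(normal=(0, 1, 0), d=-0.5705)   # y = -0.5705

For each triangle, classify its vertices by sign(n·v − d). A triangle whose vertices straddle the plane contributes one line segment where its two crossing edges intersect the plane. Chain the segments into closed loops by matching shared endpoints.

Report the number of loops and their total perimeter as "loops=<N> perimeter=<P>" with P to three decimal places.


Straddling triangles (10 of 20):
  (v7,v0,v8) [++-] → (-0.785249, -0.5705, 0)–(-1.65463, -0.5705, 0)  len=0.8694
  (v7,v8,v2) [+-+] → (-1.65463, -0.5705, 0)–(-0.785249, -0.5705, 1.02058)  len=1.3407
  (v8,v0,v9) [-+-] → (-0.785249, -0.5705, 0)–(-0.185374, -0.5705, 0)  len=0.5999
  (v8,v9,v2) [--+] → (-0.185374, -0.5705, 1.4558)–(-0.785249, -0.5705, 1.02058)  len=0.7411
  (v9,v0,v10) [-+-] → (-0.185374, -0.5705, 0)–(0.185374, -0.5705, 0)  len=0.3707
  (v9,v10,v2) [--+] → (0.185374, -0.5705, 1.4558)–(-0.185374, -0.5705, 1.4558)  len=0.3707
  (v10,v0,v11) [-+-] → (0.185374, -0.5705, 0)–(0.785249, -0.5705, 0)  len=0.5999
  (v10,v11,v2) [--+] → (0.785249, -0.5705, 1.02058)–(0.185374, -0.5705, 1.4558)  len=0.7411
  (v11,v0,v1) [-++] → (0.785249, -0.5705, 0)–(1.65463, -0.5705, 0)  len=0.8694
  (v11,v1,v2) [-++] → (1.65463, -0.5705, 0)–(0.785249, -0.5705, 1.02058)  len=1.3407

Chained into 1 loop(s):
  loop 1: 10 segments, perimeter = 7.8436
Total perimeter = 7.844

loops=1 perimeter=7.844


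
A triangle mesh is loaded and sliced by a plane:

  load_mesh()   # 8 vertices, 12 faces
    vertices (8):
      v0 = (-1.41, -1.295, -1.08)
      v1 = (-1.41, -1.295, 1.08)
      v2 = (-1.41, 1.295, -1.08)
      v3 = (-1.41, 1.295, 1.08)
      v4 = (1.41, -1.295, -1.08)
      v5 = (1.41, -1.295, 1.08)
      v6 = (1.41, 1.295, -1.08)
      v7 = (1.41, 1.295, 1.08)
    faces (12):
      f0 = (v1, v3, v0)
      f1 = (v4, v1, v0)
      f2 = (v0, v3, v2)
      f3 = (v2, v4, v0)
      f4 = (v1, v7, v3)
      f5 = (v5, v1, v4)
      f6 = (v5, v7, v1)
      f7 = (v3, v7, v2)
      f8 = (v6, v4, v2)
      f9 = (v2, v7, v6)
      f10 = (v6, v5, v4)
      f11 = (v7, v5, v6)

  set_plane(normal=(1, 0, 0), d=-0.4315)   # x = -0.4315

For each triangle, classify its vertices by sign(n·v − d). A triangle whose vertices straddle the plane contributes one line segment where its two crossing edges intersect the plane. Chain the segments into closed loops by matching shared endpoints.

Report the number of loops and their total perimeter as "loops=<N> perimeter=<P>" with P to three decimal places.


loops=1 perimeter=9.500

Straddling triangles (8 of 12):
  (v4,v1,v0) [+--] → (-0.4315, -1.295, 0.330511)–(-0.4315, -1.295, -1.08)  len=1.4105
  (v2,v4,v0) [-+-] → (-0.4315, 0.396307, -1.08)–(-0.4315, -1.295, -1.08)  len=1.6913
  (v1,v7,v3) [-+-] → (-0.4315, -0.396307, 1.08)–(-0.4315, 1.295, 1.08)  len=1.6913
  (v5,v1,v4) [+-+] → (-0.4315, -1.295, 1.08)–(-0.4315, -1.295, 0.330511)  len=0.7495
  (v5,v7,v1) [++-] → (-0.4315, -0.396307, 1.08)–(-0.4315, -1.295, 1.08)  len=0.8987
  (v3,v7,v2) [-+-] → (-0.4315, 1.295, 1.08)–(-0.4315, 1.295, -0.330511)  len=1.4105
  (v6,v4,v2) [++-] → (-0.4315, 0.396307, -1.08)–(-0.4315, 1.295, -1.08)  len=0.8987
  (v2,v7,v6) [-++] → (-0.4315, 1.295, -0.330511)–(-0.4315, 1.295, -1.08)  len=0.7495

Chained into 1 loop(s):
  loop 1: 8 segments, perimeter = 9.5000
Total perimeter = 9.500


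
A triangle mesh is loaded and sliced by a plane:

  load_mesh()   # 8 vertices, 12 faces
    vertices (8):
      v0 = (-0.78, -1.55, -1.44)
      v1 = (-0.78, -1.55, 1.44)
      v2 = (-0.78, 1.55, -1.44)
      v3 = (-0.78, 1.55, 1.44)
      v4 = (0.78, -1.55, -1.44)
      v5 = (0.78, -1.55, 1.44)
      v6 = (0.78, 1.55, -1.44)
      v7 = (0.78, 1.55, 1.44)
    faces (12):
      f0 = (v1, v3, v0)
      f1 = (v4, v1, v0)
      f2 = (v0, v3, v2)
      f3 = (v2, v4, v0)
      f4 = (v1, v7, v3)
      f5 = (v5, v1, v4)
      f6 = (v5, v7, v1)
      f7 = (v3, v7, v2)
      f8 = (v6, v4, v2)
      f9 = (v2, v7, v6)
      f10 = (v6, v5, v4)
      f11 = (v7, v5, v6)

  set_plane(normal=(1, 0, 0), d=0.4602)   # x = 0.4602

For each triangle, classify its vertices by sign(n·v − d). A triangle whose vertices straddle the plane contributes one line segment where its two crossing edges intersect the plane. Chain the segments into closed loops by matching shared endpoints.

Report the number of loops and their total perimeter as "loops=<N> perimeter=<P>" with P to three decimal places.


loops=1 perimeter=11.960

Straddling triangles (8 of 12):
  (v4,v1,v0) [+--] → (0.4602, -1.55, -0.8496)–(0.4602, -1.55, -1.44)  len=0.5904
  (v2,v4,v0) [-+-] → (0.4602, -0.9145, -1.44)–(0.4602, -1.55, -1.44)  len=0.6355
  (v1,v7,v3) [-+-] → (0.4602, 0.9145, 1.44)–(0.4602, 1.55, 1.44)  len=0.6355
  (v5,v1,v4) [+-+] → (0.4602, -1.55, 1.44)–(0.4602, -1.55, -0.8496)  len=2.2896
  (v5,v7,v1) [++-] → (0.4602, 0.9145, 1.44)–(0.4602, -1.55, 1.44)  len=2.4645
  (v3,v7,v2) [-+-] → (0.4602, 1.55, 1.44)–(0.4602, 1.55, 0.8496)  len=0.5904
  (v6,v4,v2) [++-] → (0.4602, -0.9145, -1.44)–(0.4602, 1.55, -1.44)  len=2.4645
  (v2,v7,v6) [-++] → (0.4602, 1.55, 0.8496)–(0.4602, 1.55, -1.44)  len=2.2896

Chained into 1 loop(s):
  loop 1: 8 segments, perimeter = 11.9600
Total perimeter = 11.960


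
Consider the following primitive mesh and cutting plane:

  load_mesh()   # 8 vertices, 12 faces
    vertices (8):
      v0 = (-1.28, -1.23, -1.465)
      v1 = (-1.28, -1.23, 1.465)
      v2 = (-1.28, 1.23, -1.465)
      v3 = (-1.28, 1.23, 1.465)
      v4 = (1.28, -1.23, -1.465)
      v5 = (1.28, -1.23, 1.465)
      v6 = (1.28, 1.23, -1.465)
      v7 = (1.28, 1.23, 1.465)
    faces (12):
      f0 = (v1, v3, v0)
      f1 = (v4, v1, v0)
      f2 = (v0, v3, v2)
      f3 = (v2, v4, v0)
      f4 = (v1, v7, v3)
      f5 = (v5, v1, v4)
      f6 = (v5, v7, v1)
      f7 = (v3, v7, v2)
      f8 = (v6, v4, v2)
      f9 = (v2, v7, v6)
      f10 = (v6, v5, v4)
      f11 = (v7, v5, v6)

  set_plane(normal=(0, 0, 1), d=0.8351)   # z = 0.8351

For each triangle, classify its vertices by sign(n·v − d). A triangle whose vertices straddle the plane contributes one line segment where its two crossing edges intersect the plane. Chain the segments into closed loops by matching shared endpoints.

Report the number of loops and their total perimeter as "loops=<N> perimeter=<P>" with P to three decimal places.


loops=1 perimeter=10.040

Straddling triangles (8 of 12):
  (v1,v3,v0) [++-] → (-1.28, 0.701142, 0.8351)–(-1.28, -1.23, 0.8351)  len=1.9311
  (v4,v1,v0) [-+-] → (-0.729644, -1.23, 0.8351)–(-1.28, -1.23, 0.8351)  len=0.5504
  (v0,v3,v2) [-+-] → (-1.28, 0.701142, 0.8351)–(-1.28, 1.23, 0.8351)  len=0.5289
  (v5,v1,v4) [++-] → (-0.729644, -1.23, 0.8351)–(1.28, -1.23, 0.8351)  len=2.0096
  (v3,v7,v2) [++-] → (0.729644, 1.23, 0.8351)–(-1.28, 1.23, 0.8351)  len=2.0096
  (v2,v7,v6) [-+-] → (0.729644, 1.23, 0.8351)–(1.28, 1.23, 0.8351)  len=0.5504
  (v6,v5,v4) [-+-] → (1.28, -0.701142, 0.8351)–(1.28, -1.23, 0.8351)  len=0.5289
  (v7,v5,v6) [++-] → (1.28, -0.701142, 0.8351)–(1.28, 1.23, 0.8351)  len=1.9311

Chained into 1 loop(s):
  loop 1: 8 segments, perimeter = 10.0400
Total perimeter = 10.040


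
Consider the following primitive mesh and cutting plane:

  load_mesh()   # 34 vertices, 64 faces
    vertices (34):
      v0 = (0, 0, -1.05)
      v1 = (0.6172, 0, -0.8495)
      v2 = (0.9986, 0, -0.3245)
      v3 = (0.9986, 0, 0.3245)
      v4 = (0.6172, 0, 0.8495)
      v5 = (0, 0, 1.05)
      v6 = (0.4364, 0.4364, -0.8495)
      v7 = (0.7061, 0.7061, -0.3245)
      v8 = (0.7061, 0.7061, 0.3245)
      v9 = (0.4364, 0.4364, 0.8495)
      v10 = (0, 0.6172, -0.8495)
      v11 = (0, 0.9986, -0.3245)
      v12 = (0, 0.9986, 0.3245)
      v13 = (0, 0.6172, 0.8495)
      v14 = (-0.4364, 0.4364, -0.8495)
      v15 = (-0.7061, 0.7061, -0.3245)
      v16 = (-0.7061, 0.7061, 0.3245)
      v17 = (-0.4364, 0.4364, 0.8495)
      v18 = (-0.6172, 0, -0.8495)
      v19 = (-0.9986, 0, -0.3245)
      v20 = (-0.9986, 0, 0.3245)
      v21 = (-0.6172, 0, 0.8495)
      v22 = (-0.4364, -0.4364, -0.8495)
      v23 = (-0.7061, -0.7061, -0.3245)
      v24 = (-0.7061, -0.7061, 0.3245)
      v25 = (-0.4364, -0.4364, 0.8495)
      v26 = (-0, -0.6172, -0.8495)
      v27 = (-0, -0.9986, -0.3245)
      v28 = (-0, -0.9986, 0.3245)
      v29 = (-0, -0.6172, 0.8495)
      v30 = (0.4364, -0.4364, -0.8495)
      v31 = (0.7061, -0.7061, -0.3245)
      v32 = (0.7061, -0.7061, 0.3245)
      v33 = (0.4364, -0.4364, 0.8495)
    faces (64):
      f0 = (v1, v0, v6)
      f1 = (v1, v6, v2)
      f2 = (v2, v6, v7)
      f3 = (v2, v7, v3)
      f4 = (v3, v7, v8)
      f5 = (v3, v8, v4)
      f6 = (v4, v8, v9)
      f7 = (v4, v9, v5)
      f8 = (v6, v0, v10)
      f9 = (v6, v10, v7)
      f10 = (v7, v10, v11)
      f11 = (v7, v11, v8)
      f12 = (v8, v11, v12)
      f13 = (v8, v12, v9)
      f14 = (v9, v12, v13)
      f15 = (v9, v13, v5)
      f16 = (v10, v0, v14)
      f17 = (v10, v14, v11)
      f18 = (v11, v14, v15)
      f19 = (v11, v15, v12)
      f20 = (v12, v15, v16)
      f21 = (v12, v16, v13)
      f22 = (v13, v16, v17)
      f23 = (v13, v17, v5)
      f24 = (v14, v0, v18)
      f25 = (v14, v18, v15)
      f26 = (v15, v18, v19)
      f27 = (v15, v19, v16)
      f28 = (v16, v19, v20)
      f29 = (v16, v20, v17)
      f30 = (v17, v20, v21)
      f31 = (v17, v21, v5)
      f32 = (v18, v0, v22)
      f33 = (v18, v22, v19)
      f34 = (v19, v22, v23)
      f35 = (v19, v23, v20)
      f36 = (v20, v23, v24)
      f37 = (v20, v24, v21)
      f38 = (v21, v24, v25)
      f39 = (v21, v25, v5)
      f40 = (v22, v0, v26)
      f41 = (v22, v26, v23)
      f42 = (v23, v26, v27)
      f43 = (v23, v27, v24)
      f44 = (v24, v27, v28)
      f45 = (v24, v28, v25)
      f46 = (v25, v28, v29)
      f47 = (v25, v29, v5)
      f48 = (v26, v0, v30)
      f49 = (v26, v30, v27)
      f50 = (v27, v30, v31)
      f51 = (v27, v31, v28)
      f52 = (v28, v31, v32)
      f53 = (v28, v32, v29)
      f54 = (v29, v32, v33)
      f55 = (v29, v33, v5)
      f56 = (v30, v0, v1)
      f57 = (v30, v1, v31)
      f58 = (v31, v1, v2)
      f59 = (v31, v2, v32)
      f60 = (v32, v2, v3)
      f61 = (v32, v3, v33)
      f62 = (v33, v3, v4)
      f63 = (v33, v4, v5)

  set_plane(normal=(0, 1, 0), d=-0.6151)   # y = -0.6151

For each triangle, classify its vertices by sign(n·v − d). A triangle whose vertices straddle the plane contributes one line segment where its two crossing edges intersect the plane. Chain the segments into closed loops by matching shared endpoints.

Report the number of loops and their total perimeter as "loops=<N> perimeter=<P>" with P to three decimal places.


Straddling triangles (20 of 64):
  (v19,v22,v23) [++-] → (-0.6151, -0.6151, -0.501641)–(-0.743797, -0.6151, -0.3245)  len=0.2190
  (v19,v23,v20) [+-+] → (-0.743797, -0.6151, -0.3245)–(-0.743797, -0.6151, -0.240859)  len=0.0836
  (v20,v23,v24) [+--] → (-0.743797, -0.6151, -0.240859)–(-0.743797, -0.6151, 0.3245)  len=0.5654
  (v20,v24,v21) [+-+] → (-0.743797, -0.6151, 0.3245)–(-0.694643, -0.6151, 0.39216)  len=0.0836
  (v21,v24,v25) [+-+] → (-0.694643, -0.6151, 0.39216)–(-0.6151, -0.6151, 0.501641)  len=0.1353
  (v22,v0,v26) [++-] → (0, -0.6151, -0.850182)–(-0.00506881, -0.6151, -0.8495)  len=0.0051
  (v22,v26,v23) [+--] → (-0.00506881, -0.6151, -0.8495)–(-0.6151, -0.6151, -0.501641)  len=0.7022
  (v24,v28,v25) [--+] → (-0.297687, -0.6151, 0.682624)–(-0.6151, -0.6151, 0.501641)  len=0.3654
  (v25,v28,v29) [+--] → (-0.297687, -0.6151, 0.682624)–(-0.00506881, -0.6151, 0.8495)  len=0.3369
  (v25,v29,v5) [+-+] → (-0.00506881, -0.6151, 0.8495)–(0, -0.6151, 0.850182)  len=0.0051
  (v26,v0,v30) [-++] → (0, -0.6151, -0.850182)–(0.00506881, -0.6151, -0.8495)  len=0.0051
  (v26,v30,v27) [-+-] → (0.00506881, -0.6151, -0.8495)–(0.297687, -0.6151, -0.682624)  len=0.3369
  (v27,v30,v31) [-+-] → (0.297687, -0.6151, -0.682624)–(0.6151, -0.6151, -0.501641)  len=0.3654
  (v29,v32,v33) [--+] → (0.6151, -0.6151, 0.501641)–(0.00506881, -0.6151, 0.8495)  len=0.7022
  (v29,v33,v5) [-++] → (0.00506881, -0.6151, 0.8495)–(0, -0.6151, 0.850182)  len=0.0051
  (v30,v1,v31) [++-] → (0.694643, -0.6151, -0.39216)–(0.6151, -0.6151, -0.501641)  len=0.1353
  (v31,v1,v2) [-++] → (0.694643, -0.6151, -0.39216)–(0.743797, -0.6151, -0.3245)  len=0.0836
  (v31,v2,v32) [-+-] → (0.743797, -0.6151, -0.3245)–(0.743797, -0.6151, 0.240859)  len=0.5654
  (v32,v2,v3) [-++] → (0.743797, -0.6151, 0.240859)–(0.743797, -0.6151, 0.3245)  len=0.0836
  (v32,v3,v33) [-++] → (0.743797, -0.6151, 0.3245)–(0.6151, -0.6151, 0.501641)  len=0.2190

Chained into 1 loop(s):
  loop 1: 20 segments, perimeter = 5.0033
Total perimeter = 5.003

loops=1 perimeter=5.003
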